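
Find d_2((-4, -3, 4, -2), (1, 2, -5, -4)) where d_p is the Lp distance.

(Σ|x_i - y_i|^2)^(1/2) = (|-4 - 1|^2 + |-3 - 2|^2 + |4 - (-5)|^2 + |-2 - (-4)|^2)^(1/2)
= (5^2 + 5^2 + 9^2 + 2^2)^(1/2) = (25 + 25 + 81 + 4)^(1/2) = (135)^(1/2) ≈ 11.619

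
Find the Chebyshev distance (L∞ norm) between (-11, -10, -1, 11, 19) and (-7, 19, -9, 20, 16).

max(|x_i - y_i|) = max(|-11 - (-7)|, |-10 - 19|, |-1 - (-9)|, |11 - 20|, |19 - 16|) = max(4, 29, 8, 9, 3) = 29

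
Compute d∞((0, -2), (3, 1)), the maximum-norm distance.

max(|x_i - y_i|) = max(|0 - 3|, |-2 - 1|) = max(3, 3) = 3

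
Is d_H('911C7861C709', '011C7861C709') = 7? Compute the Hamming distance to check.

Differing positions: 1. Hamming distance = 1, so the claim that d_H = 7 is false.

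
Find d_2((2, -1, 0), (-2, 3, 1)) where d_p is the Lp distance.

(Σ|x_i - y_i|^2)^(1/2) = (|2 - (-2)|^2 + |-1 - 3|^2 + |0 - 1|^2)^(1/2)
= (4^2 + 4^2 + 1^2)^(1/2) = (16 + 16 + 1)^(1/2) = (33)^(1/2) ≈ 5.7446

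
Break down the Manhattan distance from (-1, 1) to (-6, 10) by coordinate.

Σ|x_i - y_i| = |-1 - (-6)| + |1 - 10| = 5 + 9 = 14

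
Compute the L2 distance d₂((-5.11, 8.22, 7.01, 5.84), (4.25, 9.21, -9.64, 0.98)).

√(Σ(x_i - y_i)²) = √((-5.11 - 4.25)² + (8.22 - 9.21)² + (7.01 - (-9.64))² + (5.84 - 0.98)²)
= √((-9.36)² + (-0.99)² + 16.65² + 4.86²) = √(87.6096 + 0.9801 + 277.2225 + 23.6196) = √389.4318 ≈ 19.734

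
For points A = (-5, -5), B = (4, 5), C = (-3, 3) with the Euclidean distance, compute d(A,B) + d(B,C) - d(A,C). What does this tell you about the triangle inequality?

d(A,B) = √(9² + 10²) = √181 ≈ 13.4536, d(B,C) = √(7² + 2²) = √53 ≈ 7.2801, d(A,C) = √(2² + 8²) = √68 ≈ 8.2462.
d(A,B) + d(B,C) - d(A,C) = 13.4536 + 7.2801 - 8.2462 = 20.7337 - 8.2462 = 12.4875 (to 4 decimal places). This is ≥ 0, so the triangle inequality holds for these points.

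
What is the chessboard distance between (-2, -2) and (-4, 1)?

max(|x_i - y_i|) = max(|-2 - (-4)|, |-2 - 1|) = max(2, 3) = 3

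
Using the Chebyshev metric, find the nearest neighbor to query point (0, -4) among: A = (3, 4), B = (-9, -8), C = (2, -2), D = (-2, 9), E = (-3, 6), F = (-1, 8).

Distances: d(A) = 8, d(B) = 9, d(C) = 2, d(D) = 13, d(E) = 10, d(F) = 12. Nearest: C = (2, -2) with distance 2.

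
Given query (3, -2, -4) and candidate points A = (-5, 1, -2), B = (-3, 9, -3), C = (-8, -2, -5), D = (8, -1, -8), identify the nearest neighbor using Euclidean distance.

Distances: d(A) ≈ 8.775, d(B) ≈ 12.5698, d(C) ≈ 11.0454, d(D) ≈ 6.4807. Nearest: D = (8, -1, -8) with distance 6.4807.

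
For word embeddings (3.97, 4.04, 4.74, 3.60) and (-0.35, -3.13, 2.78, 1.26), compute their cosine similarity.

With u = (3.97, 4.04, 4.74, 3.60), v = (-0.35, -3.13, 2.78, 1.26):
u·v = 3.97·(-0.35) + 4.04·(-3.13) + 4.74·2.78 + 3.6·1.26 = (-1.3895) + (-12.6452) + 13.1772 + 4.536 = 3.6785.
|u| = √(3.97² + 4.04² + 4.74² + 3.6²) = √(15.7609 + 16.3216 + 22.4676 + 12.96) = √67.5101, |v| = √((-0.35)² + (-3.13)² + 2.78² + 1.26²) = √(0.1225 + 9.7969 + 7.7284 + 1.5876) = √19.2354.
cos θ = (u·v)/(|u||v|) = 3.6785/(√67.5101·√19.2354) ≈ 0.1021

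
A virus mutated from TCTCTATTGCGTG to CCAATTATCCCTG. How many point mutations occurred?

Differing positions: 1, 3, 4, 6, 7, 9, 11. Hamming distance = 7.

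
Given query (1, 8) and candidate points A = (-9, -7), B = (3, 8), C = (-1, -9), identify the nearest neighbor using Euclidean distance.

Distances: d(A) ≈ 18.0278, d(B) = 2, d(C) ≈ 17.1172. Nearest: B = (3, 8) with distance 2.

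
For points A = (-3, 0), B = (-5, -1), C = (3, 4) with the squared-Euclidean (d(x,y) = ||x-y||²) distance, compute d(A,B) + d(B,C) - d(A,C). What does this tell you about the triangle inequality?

d(A,B) = 2² + 1² = 5, d(B,C) = 8² + 5² = 89, d(A,C) = 6² + 4² = 52.
d(A,B) + d(B,C) - d(A,C) = 5 + 89 - 52 = 94 - 52 = 42. This is ≥ 0, so the triangle inequality holds for these points.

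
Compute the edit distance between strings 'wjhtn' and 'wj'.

Let D[i][j] be the edit distance between the first i characters of 'wjhtn' and the first j characters of 'wj', with D[i][0] = i, D[0][j] = j, and D[i][j] = D[i-1][j-1] if the characters match, else 1 + min(D[i-1][j], D[i][j-1], D[i-1][j-1]). Filling the table (rows: prefixes of 'wjhtn', columns: prefixes of 'wj'):
     ε  w  j
  ε  0  1  2
  w  1  0  1
  j  2  1  0
  h  3  2  1
  t  4  3  2
  n  5  4  3
The bottom-right entry gives D[5][2] = 3, so no sequence of fewer than 3 edits works. Backtracking through the table gives one optimal edit sequence (3 edits):
  wjhtn → wjtn (del h @3)
  wjtn → wjn (del t @3)
  wjn → wj (del n @3)
Edit distance = 3.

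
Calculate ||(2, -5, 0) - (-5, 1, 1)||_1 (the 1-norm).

Σ|x_i - y_i| = |2 - (-5)| + |-5 - 1| + |0 - 1| = 7 + 6 + 1 = 14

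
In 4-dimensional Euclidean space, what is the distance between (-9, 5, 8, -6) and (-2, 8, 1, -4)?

√(Σ(x_i - y_i)²) = √((-9 - (-2))² + (5 - 8)² + (8 - 1)² + (-6 - (-4))²)
= √((-7)² + (-3)² + 7² + (-2)²) = √(49 + 9 + 49 + 4) = √111 ≈ 10.5357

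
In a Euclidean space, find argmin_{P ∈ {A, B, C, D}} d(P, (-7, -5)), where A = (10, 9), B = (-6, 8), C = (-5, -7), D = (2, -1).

Distances: d(A) ≈ 22.0227, d(B) ≈ 13.0384, d(C) ≈ 2.8284, d(D) ≈ 9.8489. Nearest: C = (-5, -7) with distance 2.8284.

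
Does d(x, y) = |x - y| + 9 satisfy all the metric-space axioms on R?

No. d fails identity of indiscernibles (specifically d(x,x) = 0): d(-4, -4) = |-4 - (-4)| + 9 = 0 + 9 = 9 ≠ 0.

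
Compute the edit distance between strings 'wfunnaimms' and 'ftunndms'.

Let D[i][j] be the edit distance between the first i characters of 'wfunnaimms' and the first j characters of 'ftunndms', with D[i][0] = i, D[0][j] = j, and D[i][j] = D[i-1][j-1] if the characters match, else 1 + min(D[i-1][j], D[i][j-1], D[i-1][j-1]). Filling the table (rows: prefixes of 'wfunnaimms', columns: prefixes of 'ftunndms'):
     ε  f  t  u  n  n  d  m  s
  ε  0  1  2  3  4  5  6  7  8
  w  1  1  2  3  4  5  6  7  8
  f  2  1  2  3  4  5  6  7  8
  u  3  2  2  2  3  4  5  6  7
  n  4  3  3  3  2  3  4  5  6
  n  5  4  4  4  3  2  3  4  5
  a  6  5  5  5  4  3  3  4  5
  i  7  6  6  6  5  4  4  4  5
  m  8  7  7  7  6  5  5  4  5
  m  9  8  8  8  7  6  6  5  5
  s 10  9  9  9  8  7  7  6  5
The bottom-right entry gives D[10][8] = 5, so no sequence of fewer than 5 edits works. Backtracking through the table gives one optimal edit sequence (5 edits):
  wfunnaimms → ffunnaimms (sub w→f @1)
  ffunnaimms → ftunnaimms (sub f→t @2)
  ftunnaimms → ftunnimms (del a @6)
  ftunnimms → ftunnmms (del i @6)
  ftunnmms → ftunndms (sub m→d @6)
Edit distance = 5.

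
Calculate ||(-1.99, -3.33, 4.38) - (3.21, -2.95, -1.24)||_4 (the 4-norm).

(Σ|x_i - y_i|^4)^(1/4) = (|-1.99 - 3.21|^4 + |-3.33 - (-2.95)|^4 + |4.38 - (-1.24)|^4)^(1/4)
= (5.2^4 + 0.38^4 + 5.62^4)^(1/4) ≈ (731.1616 + 0.0209 + 997.5743)^(1/4) = (1728.7568)^(1/4) ≈ 6.4481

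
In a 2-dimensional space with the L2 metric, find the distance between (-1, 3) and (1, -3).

(Σ|x_i - y_i|^2)^(1/2) = (|-1 - 1|^2 + |3 - (-3)|^2)^(1/2)
= (2^2 + 6^2)^(1/2) = (4 + 36)^(1/2) = (40)^(1/2) ≈ 6.3246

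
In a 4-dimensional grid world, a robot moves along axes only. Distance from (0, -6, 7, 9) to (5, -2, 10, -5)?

Σ|x_i - y_i| = |0 - 5| + |-6 - (-2)| + |7 - 10| + |9 - (-5)| = 5 + 4 + 3 + 14 = 26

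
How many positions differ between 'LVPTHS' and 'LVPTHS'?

Differing positions: none. Hamming distance = 0.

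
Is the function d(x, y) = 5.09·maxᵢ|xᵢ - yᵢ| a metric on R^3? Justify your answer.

Yes. The L∞ (Chebyshev) norm induces a metric on R^3, and multiplying a metric by a positive constant 5.09 > 0 preserves all four axioms: non-negativity (5.09·||x-y|| ≥ 0), identity (5.09·||x-y|| = 0 ⟺ ||x-y|| = 0 ⟺ x = y), symmetry (||x-y|| = ||y-x||), and the triangle inequality (5.09·||x-z|| ≤ 5.09·||x-y|| + 5.09·||y-z||). So d is a metric.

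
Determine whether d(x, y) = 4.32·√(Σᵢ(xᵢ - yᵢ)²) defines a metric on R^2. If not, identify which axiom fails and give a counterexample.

Yes. The L2 (Euclidean) norm induces a metric on R^2, and multiplying a metric by a positive constant 4.32 > 0 preserves all four axioms: non-negativity (4.32·||x-y|| ≥ 0), identity (4.32·||x-y|| = 0 ⟺ ||x-y|| = 0 ⟺ x = y), symmetry (||x-y|| = ||y-x||), and the triangle inequality (4.32·||x-z|| ≤ 4.32·||x-y|| + 4.32·||y-z||). So d is a metric.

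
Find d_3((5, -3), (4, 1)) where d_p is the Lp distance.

(Σ|x_i - y_i|^3)^(1/3) = (|5 - 4|^3 + |-3 - 1|^3)^(1/3)
= (1^3 + 4^3)^(1/3) = (1 + 64)^(1/3) = (65)^(1/3) ≈ 4.0207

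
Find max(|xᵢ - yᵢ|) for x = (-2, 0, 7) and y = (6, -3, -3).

max(|x_i - y_i|) = max(|-2 - 6|, |0 - (-3)|, |7 - (-3)|) = max(8, 3, 10) = 10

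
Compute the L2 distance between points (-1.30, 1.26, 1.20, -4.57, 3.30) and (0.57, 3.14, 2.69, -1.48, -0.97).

(Σ|x_i - y_i|^2)^(1/2) = (|-1.3 - 0.57|^2 + |1.26 - 3.14|^2 + |1.2 - 2.69|^2 + |-4.57 - (-1.48)|^2 + |3.3 - (-0.97)|^2)^(1/2)
= (1.87^2 + 1.88^2 + 1.49^2 + 3.09^2 + 4.27^2)^(1/2) = (3.4969 + 3.5344 + 2.2201 + 9.5481 + 18.2329)^(1/2) = (37.0324)^(1/2) ≈ 6.0854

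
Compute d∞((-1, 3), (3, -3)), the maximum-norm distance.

max(|x_i - y_i|) = max(|-1 - 3|, |3 - (-3)|) = max(4, 6) = 6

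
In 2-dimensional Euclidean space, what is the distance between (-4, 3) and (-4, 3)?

√(Σ(x_i - y_i)²) = √((-4 - (-4))² + (3 - 3)²)
= √(0² + 0²) = √(0 + 0) = √0 = 0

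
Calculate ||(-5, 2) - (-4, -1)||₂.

√(Σ(x_i - y_i)²) = √((-5 - (-4))² + (2 - (-1))²)
= √((-1)² + 3²) = √(1 + 9) = √10 ≈ 3.1623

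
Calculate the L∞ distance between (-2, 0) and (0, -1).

max(|x_i - y_i|) = max(|-2 - 0|, |0 - (-1)|) = max(2, 1) = 2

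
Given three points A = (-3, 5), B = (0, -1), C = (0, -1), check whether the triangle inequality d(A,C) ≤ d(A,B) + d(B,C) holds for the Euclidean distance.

d(A,B) = √(3² + 6²) = √45 ≈ 6.7082, d(B,C) = √(0² + 0²) = √0 = 0, d(A,C) = √(3² + 6²) = √45 ≈ 6.7082.
d(A,C) ≈ 6.7082 ≤ 6.7082 + 0 = 6.7082. Triangle inequality is satisfied.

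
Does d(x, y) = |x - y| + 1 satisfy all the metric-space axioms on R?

No. d fails identity of indiscernibles (specifically d(x,x) = 0): d(-4, -4) = |-4 - (-4)| + 1 = 0 + 1 = 1 ≠ 0.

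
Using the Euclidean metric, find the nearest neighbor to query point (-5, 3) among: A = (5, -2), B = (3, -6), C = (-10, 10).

Distances: d(A) ≈ 11.1803, d(B) ≈ 12.0416, d(C) ≈ 8.6023. Nearest: C = (-10, 10) with distance 8.6023.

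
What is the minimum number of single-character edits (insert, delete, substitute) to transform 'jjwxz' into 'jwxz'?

Let D[i][j] be the edit distance between the first i characters of 'jjwxz' and the first j characters of 'jwxz', with D[i][0] = i, D[0][j] = j, and D[i][j] = D[i-1][j-1] if the characters match, else 1 + min(D[i-1][j], D[i][j-1], D[i-1][j-1]). Filling the table (rows: prefixes of 'jjwxz', columns: prefixes of 'jwxz'):
     ε  j  w  x  z
  ε  0  1  2  3  4
  j  1  0  1  2  3
  j  2  1  1  2  3
  w  3  2  1  2  3
  x  4  3  2  1  2
  z  5  4  3  2  1
The bottom-right entry gives D[5][4] = 1, so no sequence of fewer than 1 edit works. Backtracking through the table gives one optimal edit sequence (1 edit):
  jjwxz → jwxz (del j @1)
Edit distance = 1.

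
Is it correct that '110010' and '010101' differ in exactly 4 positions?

Differing positions: 1, 4, 5, 6. Hamming distance = 4, so the claim is true.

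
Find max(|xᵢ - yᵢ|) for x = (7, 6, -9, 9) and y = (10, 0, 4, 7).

max(|x_i - y_i|) = max(|7 - 10|, |6 - 0|, |-9 - 4|, |9 - 7|) = max(3, 6, 13, 2) = 13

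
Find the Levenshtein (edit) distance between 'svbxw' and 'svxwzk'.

Let D[i][j] be the edit distance between the first i characters of 'svbxw' and the first j characters of 'svxwzk', with D[i][0] = i, D[0][j] = j, and D[i][j] = D[i-1][j-1] if the characters match, else 1 + min(D[i-1][j], D[i][j-1], D[i-1][j-1]). Filling the table (rows: prefixes of 'svbxw', columns: prefixes of 'svxwzk'):
     ε  s  v  x  w  z  k
  ε  0  1  2  3  4  5  6
  s  1  0  1  2  3  4  5
  v  2  1  0  1  2  3  4
  b  3  2  1  1  2  3  4
  x  4  3  2  1  2  3  4
  w  5  4  3  2  1  2  3
The bottom-right entry gives D[5][6] = 3, so no sequence of fewer than 3 edits works. Backtracking through the table gives one optimal edit sequence (3 edits):
  svbxw → svxw (del b @3)
  svxw → svxwz (ins z @5)
  svxwz → svxwzk (ins k @6)
Edit distance = 3.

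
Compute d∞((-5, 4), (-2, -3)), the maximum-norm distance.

max(|x_i - y_i|) = max(|-5 - (-2)|, |4 - (-3)|) = max(3, 7) = 7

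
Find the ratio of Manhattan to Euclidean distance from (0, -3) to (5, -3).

L1 = |0 - 5| + |-3 - (-3)| = 5 + 0 = 5
L2 = √(5² + 0²) = √25 = 5
L1 ≥ L2 always (equality iff movement is along one axis); L1 = L2 here (movement is along a single axis).
Ratio L1/L2 = 5/5 = 1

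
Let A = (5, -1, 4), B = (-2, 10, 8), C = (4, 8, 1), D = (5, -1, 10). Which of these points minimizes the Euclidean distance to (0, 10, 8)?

Distances: d(A) ≈ 12.7279, d(B) = 2, d(C) ≈ 8.3066, d(D) ≈ 12.2474. Nearest: B = (-2, 10, 8) with distance 2.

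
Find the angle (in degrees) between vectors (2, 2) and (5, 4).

With u = (2, 2), v = (5, 4):
u·v = 2·5 + 2·4 = 10 + 8 = 18.
|u| = √(2² + 2²) = √8, |v| = √(5² + 4²) = √41, so |u||v| = √(8·41) = √328.
cos θ = (u·v)/(|u||v|) = 18/√328 ≈ 0.993884
θ = arccos(0.993884) ≈ 6.34°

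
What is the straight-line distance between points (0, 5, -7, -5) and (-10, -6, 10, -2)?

√(Σ(x_i - y_i)²) = √((0 - (-10))² + (5 - (-6))² + (-7 - 10)² + (-5 - (-2))²)
= √(10² + 11² + (-17)² + (-3)²) = √(100 + 121 + 289 + 9) = √519 ≈ 22.7816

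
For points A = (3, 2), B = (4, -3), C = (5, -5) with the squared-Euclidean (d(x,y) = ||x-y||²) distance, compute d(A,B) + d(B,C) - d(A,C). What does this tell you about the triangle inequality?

d(A,B) = 1² + 5² = 26, d(B,C) = 1² + 2² = 5, d(A,C) = 2² + 7² = 53.
d(A,B) + d(B,C) - d(A,C) = 26 + 5 - 53 = 31 - 53 = -22. This is < 0, so the triangle inequality FAILS for these points (squared-Euclidean is not a metric).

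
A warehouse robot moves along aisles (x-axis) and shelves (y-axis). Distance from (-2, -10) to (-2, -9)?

Σ|x_i - y_i| = |-2 - (-2)| + |-10 - (-9)| = 0 + 1 = 1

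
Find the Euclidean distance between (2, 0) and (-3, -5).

√(Σ(x_i - y_i)²) = √((2 - (-3))² + (0 - (-5))²)
= √(5² + 5²) = √(25 + 25) = √50 ≈ 7.0711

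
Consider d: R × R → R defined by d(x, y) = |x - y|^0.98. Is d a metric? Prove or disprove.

Yes. With 0 < p = 0.98 ≤ 1, d(x,y) = |x-y|^0.98 is a metric on R. Non-negativity and symmetry are immediate; |x-y|^0.98 = 0 ⟺ |x-y| = 0 ⟺ x = y. For the triangle inequality, the function t ↦ t^0.98 is subadditive on [0,∞) when p ≤ 1, so |x-z|^0.98 ≤ (|x-y| + |y-z|)^0.98 ≤ |x-y|^0.98 + |y-z|^0.98.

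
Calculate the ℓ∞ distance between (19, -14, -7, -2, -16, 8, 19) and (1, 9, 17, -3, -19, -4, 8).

max(|x_i - y_i|) = max(|19 - 1|, |-14 - 9|, |-7 - 17|, |-2 - (-3)|, |-16 - (-19)|, |8 - (-4)|, |19 - 8|) = max(18, 23, 24, 1, 3, 12, 11) = 24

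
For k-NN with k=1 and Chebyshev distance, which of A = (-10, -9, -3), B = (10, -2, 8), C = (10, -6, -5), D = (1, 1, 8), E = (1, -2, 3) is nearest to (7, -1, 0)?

Distances: d(A) = 17, d(B) = 8, d(C) = 5, d(D) = 8, d(E) = 6. Nearest: C = (10, -6, -5) with distance 5.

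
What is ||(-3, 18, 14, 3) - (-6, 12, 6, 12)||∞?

max(|x_i - y_i|) = max(|-3 - (-6)|, |18 - 12|, |14 - 6|, |3 - 12|) = max(3, 6, 8, 9) = 9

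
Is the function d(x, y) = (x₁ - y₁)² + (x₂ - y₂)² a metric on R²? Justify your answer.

No. The squared Euclidean distance fails the triangle inequality. Counterexample: x = (0, 0), y = (3, 2), z = (6, 4). d(x,z) = 6² + 4² = 52, but d(x,y) + d(y,z) = (3² + 2²) + (3² + 2²) = 13 + 13 = 26. Since 52 > 26, the triangle inequality is violated. (Note: √d, the ordinary Euclidean distance, IS a metric.)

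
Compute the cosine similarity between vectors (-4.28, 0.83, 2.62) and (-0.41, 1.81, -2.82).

With u = (-4.28, 0.83, 2.62), v = (-0.41, 1.81, -2.82):
u·v = (-4.28)·(-0.41) + 0.83·1.81 + 2.62·(-2.82) = 1.7548 + 1.5023 + (-7.3884) = -4.1313.
|u| = √((-4.28)² + 0.83² + 2.62²) = √(18.3184 + 0.6889 + 6.8644) = √25.8717, |v| = √((-0.41)² + 1.81² + (-2.82)²) = √(0.1681 + 3.2761 + 7.9524) = √11.3966.
cos θ = (u·v)/(|u||v|) = -4.1313/(√25.8717·√11.3966) ≈ -0.2406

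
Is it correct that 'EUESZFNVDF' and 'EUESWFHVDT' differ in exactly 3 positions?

Differing positions: 5, 7, 10. Hamming distance = 3, so the claim is true.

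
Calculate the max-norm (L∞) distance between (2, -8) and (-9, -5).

max(|x_i - y_i|) = max(|2 - (-9)|, |-8 - (-5)|) = max(11, 3) = 11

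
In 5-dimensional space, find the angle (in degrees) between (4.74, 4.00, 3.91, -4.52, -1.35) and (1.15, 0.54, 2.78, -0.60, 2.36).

With u = (4.74, 4.00, 3.91, -4.52, -1.35), v = (1.15, 0.54, 2.78, -0.60, 2.36):
u·v = 4.74·1.15 + 4·0.54 + 3.91·2.78 + (-4.52)·(-0.6) + (-1.35)·2.36 = 5.451 + 2.16 + 10.8698 + 2.712 + (-3.186) = 18.0068.
|u| = √(4.74² + 4² + 3.91² + (-4.52)² + (-1.35)²) = √(22.4676 + 16 + 15.2881 + 20.4304 + 1.8225) = √76.0086, |v| = √(1.15² + 0.54² + 2.78² + (-0.6)² + 2.36²) = √(1.3225 + 0.2916 + 7.7284 + 0.36 + 5.5696) = √15.2721.
cos θ = (u·v)/(|u||v|) = 18.0068/(√76.0086·√15.2721) ≈ 0.528513
θ = arccos(0.528513) ≈ 58.09°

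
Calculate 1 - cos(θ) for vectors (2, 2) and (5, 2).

With u = (2, 2), v = (5, 2):
u·v = 2·5 + 2·2 = 10 + 4 = 14.
|u| = √(2² + 2²) = √8, |v| = √(5² + 2²) = √29, so |u||v| = √(8·29) = √232.
cos θ = (u·v)/(|u||v|) = 14/√232 ≈ 0.9191
Cosine distance = 1 - cos θ ≈ 1 - 0.9191 = 0.0809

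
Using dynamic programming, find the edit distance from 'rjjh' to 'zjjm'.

Let D[i][j] be the edit distance between the first i characters of 'rjjh' and the first j characters of 'zjjm', with D[i][0] = i, D[0][j] = j, and D[i][j] = D[i-1][j-1] if the characters match, else 1 + min(D[i-1][j], D[i][j-1], D[i-1][j-1]). Filling the table (rows: prefixes of 'rjjh', columns: prefixes of 'zjjm'):
     ε  z  j  j  m
  ε  0  1  2  3  4
  r  1  1  2  3  4
  j  2  2  1  2  3
  j  3  3  2  1  2
  h  4  4  3  2  2
The bottom-right entry gives D[4][4] = 2, so no sequence of fewer than 2 edits works. Backtracking through the table gives one optimal edit sequence (2 edits):
  rjjh → zjjh (sub r→z @1)
  zjjh → zjjm (sub h→m @4)
Edit distance = 2.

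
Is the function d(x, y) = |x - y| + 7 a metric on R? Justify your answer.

No. d fails identity of indiscernibles (specifically d(x,x) = 0): d(-6, -6) = |-6 - (-6)| + 7 = 0 + 7 = 7 ≠ 0.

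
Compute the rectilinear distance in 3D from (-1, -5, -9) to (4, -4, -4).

Σ|x_i - y_i| = |-1 - 4| + |-5 - (-4)| + |-9 - (-4)| = 5 + 1 + 5 = 11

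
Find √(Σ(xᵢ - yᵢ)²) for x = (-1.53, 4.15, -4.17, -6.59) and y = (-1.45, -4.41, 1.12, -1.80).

√(Σ(x_i - y_i)²) = √((-1.53 - (-1.45))² + (4.15 - (-4.41))² + (-4.17 - 1.12)² + (-6.59 - (-1.8))²)
= √((-0.08)² + 8.56² + (-5.29)² + (-4.79)²) = √(0.0064 + 73.2736 + 27.9841 + 22.9441) = √124.2082 ≈ 11.1449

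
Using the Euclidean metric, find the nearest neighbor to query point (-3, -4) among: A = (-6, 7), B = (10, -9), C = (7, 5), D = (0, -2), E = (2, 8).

Distances: d(A) ≈ 11.4018, d(B) ≈ 13.9284, d(C) ≈ 13.4536, d(D) ≈ 3.6056, d(E) = 13. Nearest: D = (0, -2) with distance 3.6056.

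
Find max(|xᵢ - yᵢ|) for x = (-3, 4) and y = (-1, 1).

max(|x_i - y_i|) = max(|-3 - (-1)|, |4 - 1|) = max(2, 3) = 3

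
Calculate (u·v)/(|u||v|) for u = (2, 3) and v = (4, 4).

With u = (2, 3), v = (4, 4):
u·v = 2·4 + 3·4 = 8 + 12 = 20.
|u| = √(2² + 3²) = √13, |v| = √(4² + 4²) = √32, so |u||v| = √(13·32) = √416.
cos θ = (u·v)/(|u||v|) = 20/√416 ≈ 0.9806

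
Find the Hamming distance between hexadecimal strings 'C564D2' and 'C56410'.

Differing positions: 5, 6. Hamming distance = 2.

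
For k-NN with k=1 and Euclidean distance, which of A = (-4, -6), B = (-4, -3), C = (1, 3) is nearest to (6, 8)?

Distances: d(A) ≈ 17.2047, d(B) ≈ 14.8661, d(C) ≈ 7.0711. Nearest: C = (1, 3) with distance 7.0711.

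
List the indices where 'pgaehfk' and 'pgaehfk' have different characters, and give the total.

Differing positions: none. Hamming distance = 0.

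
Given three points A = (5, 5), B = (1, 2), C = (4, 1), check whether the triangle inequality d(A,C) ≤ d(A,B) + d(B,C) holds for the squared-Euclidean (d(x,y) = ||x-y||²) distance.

d(A,B) = 4² + 3² = 25, d(B,C) = 3² + 1² = 10, d(A,C) = 1² + 4² = 17.
d(A,C) = 17 ≤ 25 + 10 = 35. Triangle inequality is satisfied.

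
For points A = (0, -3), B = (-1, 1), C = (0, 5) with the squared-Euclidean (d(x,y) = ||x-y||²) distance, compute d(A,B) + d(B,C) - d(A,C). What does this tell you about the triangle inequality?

d(A,B) = 1² + 4² = 17, d(B,C) = 1² + 4² = 17, d(A,C) = 0² + 8² = 64.
d(A,B) + d(B,C) - d(A,C) = 17 + 17 - 64 = 34 - 64 = -30. This is < 0, so the triangle inequality FAILS for these points (squared-Euclidean is not a metric).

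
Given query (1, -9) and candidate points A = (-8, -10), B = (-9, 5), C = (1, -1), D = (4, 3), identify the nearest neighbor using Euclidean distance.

Distances: d(A) ≈ 9.0554, d(B) ≈ 17.2047, d(C) = 8, d(D) ≈ 12.3693. Nearest: C = (1, -1) with distance 8.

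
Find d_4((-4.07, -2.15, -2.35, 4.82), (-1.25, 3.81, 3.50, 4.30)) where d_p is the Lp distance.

(Σ|x_i - y_i|^4)^(1/4) = (|-4.07 - (-1.25)|^4 + |-2.15 - 3.81|^4 + |-2.35 - 3.5|^4 + |4.82 - 4.3|^4)^(1/4)
= (2.82^4 + 5.96^4 + 5.85^4 + 0.52^4)^(1/4) ≈ (63.2407 + 1261.7841 + 1171.1795 + 0.0731)^(1/4) = (2496.2774)^(1/4) ≈ 7.0684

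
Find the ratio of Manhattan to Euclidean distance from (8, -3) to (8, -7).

L1 = |8 - 8| + |-3 - (-7)| = 0 + 4 = 4
L2 = √(0² + 4²) = √16 = 4
L1 ≥ L2 always (equality iff movement is along one axis); L1 = L2 here (movement is along a single axis).
Ratio L1/L2 = 4/4 = 1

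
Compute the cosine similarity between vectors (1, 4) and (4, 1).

With u = (1, 4), v = (4, 1):
u·v = 1·4 + 4·1 = 4 + 4 = 8.
|u| = √(1² + 4²) = √17, |v| = √(4² + 1²) = √17, so |u||v| = √(17·17) = √289 = 17.
cos θ = (u·v)/(|u||v|) = 8/17 ≈ 0.4706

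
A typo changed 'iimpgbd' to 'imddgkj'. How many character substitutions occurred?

Differing positions: 2, 3, 4, 6, 7. Hamming distance = 5.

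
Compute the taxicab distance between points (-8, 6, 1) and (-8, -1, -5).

Σ|x_i - y_i| = |-8 - (-8)| + |6 - (-1)| + |1 - (-5)| = 0 + 7 + 6 = 13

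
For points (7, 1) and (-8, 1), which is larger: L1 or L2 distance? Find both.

L1 = |7 - (-8)| + |1 - 1| = 15 + 0 = 15
L2 = √(15² + 0²) = √225 = 15
L1 ≥ L2 always (equality iff movement is along one axis); L1 = L2 here (movement is along a single axis).
Ratio L1/L2 = 15/15 = 1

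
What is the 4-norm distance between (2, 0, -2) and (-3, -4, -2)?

(Σ|x_i - y_i|^4)^(1/4) = (|2 - (-3)|^4 + |0 - (-4)|^4 + |-2 - (-2)|^4)^(1/4)
= (5^4 + 4^4 + 0^4)^(1/4) = (625 + 256 + 0)^(1/4) = (881)^(1/4) ≈ 5.4481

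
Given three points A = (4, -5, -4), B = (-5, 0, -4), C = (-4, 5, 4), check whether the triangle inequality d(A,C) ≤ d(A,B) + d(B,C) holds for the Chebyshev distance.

d(A,B) = max(9, 5, 0) = 9, d(B,C) = max(1, 5, 8) = 8, d(A,C) = max(8, 10, 8) = 10.
d(A,C) = 10 ≤ 9 + 8 = 17. Triangle inequality is satisfied.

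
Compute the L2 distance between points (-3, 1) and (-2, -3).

(Σ|x_i - y_i|^2)^(1/2) = (|-3 - (-2)|^2 + |1 - (-3)|^2)^(1/2)
= (1^2 + 4^2)^(1/2) = (1 + 16)^(1/2) = (17)^(1/2) ≈ 4.1231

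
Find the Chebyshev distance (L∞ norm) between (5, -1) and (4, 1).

max(|x_i - y_i|) = max(|5 - 4|, |-1 - 1|) = max(1, 2) = 2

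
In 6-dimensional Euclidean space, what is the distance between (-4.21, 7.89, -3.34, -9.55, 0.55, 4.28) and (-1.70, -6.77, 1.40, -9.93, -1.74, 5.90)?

√(Σ(x_i - y_i)²) = √((-4.21 - (-1.7))² + (7.89 - (-6.77))² + (-3.34 - 1.4)² + (-9.55 - (-9.93))² + (0.55 - (-1.74))² + (4.28 - 5.9)²)
= √((-2.51)² + 14.66² + (-4.74)² + 0.38² + 2.29² + (-1.62)²) = √(6.3001 + 214.9156 + 22.4676 + 0.1444 + 5.2441 + 2.6244) = √251.6962 ≈ 15.8649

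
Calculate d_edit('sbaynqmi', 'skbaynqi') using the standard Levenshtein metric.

Let D[i][j] be the edit distance between the first i characters of 'sbaynqmi' and the first j characters of 'skbaynqi', with D[i][0] = i, D[0][j] = j, and D[i][j] = D[i-1][j-1] if the characters match, else 1 + min(D[i-1][j], D[i][j-1], D[i-1][j-1]). Filling the table (rows: prefixes of 'sbaynqmi', columns: prefixes of 'skbaynqi'):
     ε  s  k  b  a  y  n  q  i
  ε  0  1  2  3  4  5  6  7  8
  s  1  0  1  2  3  4  5  6  7
  b  2  1  1  1  2  3  4  5  6
  a  3  2  2  2  1  2  3  4  5
  y  4  3  3  3  2  1  2  3  4
  n  5  4  4  4  3  2  1  2  3
  q  6  5  5  5  4  3  2  1  2
  m  7  6  6  6  5  4  3  2  2
  i  8  7  7  7  6  5  4  3  2
The bottom-right entry gives D[8][8] = 2, so no sequence of fewer than 2 edits works. Backtracking through the table gives one optimal edit sequence (2 edits):
  sbaynqmi → skbaynqmi (ins k @2)
  skbaynqmi → skbaynqi (del m @8)
Edit distance = 2.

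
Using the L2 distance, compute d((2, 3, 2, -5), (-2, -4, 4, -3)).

(Σ|x_i - y_i|^2)^(1/2) = (|2 - (-2)|^2 + |3 - (-4)|^2 + |2 - 4|^2 + |-5 - (-3)|^2)^(1/2)
= (4^2 + 7^2 + 2^2 + 2^2)^(1/2) = (16 + 49 + 4 + 4)^(1/2) = (73)^(1/2) ≈ 8.544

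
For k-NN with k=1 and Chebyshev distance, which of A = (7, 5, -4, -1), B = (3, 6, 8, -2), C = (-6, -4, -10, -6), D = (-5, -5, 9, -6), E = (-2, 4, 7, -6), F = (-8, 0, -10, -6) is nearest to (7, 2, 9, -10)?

Distances: d(A) = 13, d(B) = 8, d(C) = 19, d(D) = 12, d(E) = 9, d(F) = 19. Nearest: B = (3, 6, 8, -2) with distance 8.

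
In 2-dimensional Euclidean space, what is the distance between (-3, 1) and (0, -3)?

√(Σ(x_i - y_i)²) = √((-3 - 0)² + (1 - (-3))²)
= √((-3)² + 4²) = √(9 + 16) = √25 = 5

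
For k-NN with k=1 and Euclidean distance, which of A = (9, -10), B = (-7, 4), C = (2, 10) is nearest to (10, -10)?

Distances: d(A) = 1, d(B) ≈ 22.0227, d(C) ≈ 21.5407. Nearest: A = (9, -10) with distance 1.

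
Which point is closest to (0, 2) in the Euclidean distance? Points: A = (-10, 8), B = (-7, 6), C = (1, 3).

Distances: d(A) ≈ 11.6619, d(B) ≈ 8.0623, d(C) ≈ 1.4142. Nearest: C = (1, 3) with distance 1.4142.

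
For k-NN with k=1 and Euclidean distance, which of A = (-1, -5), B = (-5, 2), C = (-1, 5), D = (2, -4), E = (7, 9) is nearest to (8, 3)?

Distances: d(A) ≈ 12.0416, d(B) ≈ 13.0384, d(C) ≈ 9.2195, d(D) ≈ 9.2195, d(E) ≈ 6.0828. Nearest: E = (7, 9) with distance 6.0828.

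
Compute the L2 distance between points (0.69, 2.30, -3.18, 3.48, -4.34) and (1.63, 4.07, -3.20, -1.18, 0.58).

(Σ|x_i - y_i|^2)^(1/2) = (|0.69 - 1.63|^2 + |2.3 - 4.07|^2 + |-3.18 - (-3.2)|^2 + |3.48 - (-1.18)|^2 + |-4.34 - 0.58|^2)^(1/2)
= (0.94^2 + 1.77^2 + 0.02^2 + 4.66^2 + 4.92^2)^(1/2) = (0.8836 + 3.1329 + 0.0004 + 21.7156 + 24.2064)^(1/2) = (49.9389)^(1/2) ≈ 7.0667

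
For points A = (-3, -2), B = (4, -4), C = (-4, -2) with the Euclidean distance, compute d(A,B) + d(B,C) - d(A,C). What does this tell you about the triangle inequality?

d(A,B) = √(7² + 2²) = √53 ≈ 7.2801, d(B,C) = √(8² + 2²) = √68 ≈ 8.2462, d(A,C) = √(1² + 0²) = √1 = 1.
d(A,B) + d(B,C) - d(A,C) = 7.2801 + 8.2462 - 1 = 15.5263 - 1 = 14.5263 (to 4 decimal places). This is ≥ 0, so the triangle inequality holds for these points.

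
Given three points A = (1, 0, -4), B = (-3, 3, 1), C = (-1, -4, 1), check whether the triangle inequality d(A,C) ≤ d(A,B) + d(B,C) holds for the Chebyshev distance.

d(A,B) = max(4, 3, 5) = 5, d(B,C) = max(2, 7, 0) = 7, d(A,C) = max(2, 4, 5) = 5.
d(A,C) = 5 ≤ 5 + 7 = 12. Triangle inequality is satisfied.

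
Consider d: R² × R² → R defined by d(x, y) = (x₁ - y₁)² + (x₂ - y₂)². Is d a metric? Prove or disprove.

No. The squared Euclidean distance fails the triangle inequality. Counterexample: x = (0, 0), y = (2, 3), z = (4, 6). d(x,z) = 4² + 6² = 52, but d(x,y) + d(y,z) = (2² + 3²) + (2² + 3²) = 13 + 13 = 26. Since 52 > 26, the triangle inequality is violated. (Note: √d, the ordinary Euclidean distance, IS a metric.)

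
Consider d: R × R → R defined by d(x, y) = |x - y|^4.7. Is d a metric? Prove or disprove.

No. d(x,y) = |x-y|^4.7 fails the triangle inequality since p = 4.7 > 1. Counterexample: x = 4, y = 7, z = 8. d(x,z) = |4 - 8|^4.7 = 4^4.7 ≈ 675.5881, but d(x,y) + d(y,z) = 3^4.7 + 1^4.7 ≈ 174.7712 + 1 = 175.7712. Since 675.5881 > 175.7712, the triangle inequality is violated.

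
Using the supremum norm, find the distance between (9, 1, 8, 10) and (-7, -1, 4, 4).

max(|x_i - y_i|) = max(|9 - (-7)|, |1 - (-1)|, |8 - 4|, |10 - 4|) = max(16, 2, 4, 6) = 16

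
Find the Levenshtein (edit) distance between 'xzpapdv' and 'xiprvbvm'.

Let D[i][j] be the edit distance between the first i characters of 'xzpapdv' and the first j characters of 'xiprvbvm', with D[i][0] = i, D[0][j] = j, and D[i][j] = D[i-1][j-1] if the characters match, else 1 + min(D[i-1][j], D[i][j-1], D[i-1][j-1]). Filling the table (rows: prefixes of 'xzpapdv', columns: prefixes of 'xiprvbvm'):
     ε  x  i  p  r  v  b  v  m
  ε  0  1  2  3  4  5  6  7  8
  x  1  0  1  2  3  4  5  6  7
  z  2  1  1  2  3  4  5  6  7
  p  3  2  2  1  2  3  4  5  6
  a  4  3  3  2  2  3  4  5  6
  p  5  4  4  3  3  3  4  5  6
  d  6  5  5  4  4  4  4  5  6
  v  7  6  6  5  5  4  5  4  5
The bottom-right entry gives D[7][8] = 5, so no sequence of fewer than 5 edits works. Backtracking through the table gives one optimal edit sequence (5 edits):
  xzpapdv → xipapdv (sub z→i @2)
  xipapdv → xiprpdv (sub a→r @4)
  xiprpdv → xiprvdv (sub p→v @5)
  xiprvdv → xiprvbv (sub d→b @6)
  xiprvbv → xiprvbvm (ins m @8)
Edit distance = 5.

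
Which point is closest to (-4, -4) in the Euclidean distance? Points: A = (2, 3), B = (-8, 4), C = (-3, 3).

Distances: d(A) ≈ 9.2195, d(B) ≈ 8.9443, d(C) ≈ 7.0711. Nearest: C = (-3, 3) with distance 7.0711.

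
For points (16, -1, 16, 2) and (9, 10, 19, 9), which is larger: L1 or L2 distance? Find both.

L1 = |16 - 9| + |-1 - 10| + |16 - 19| + |2 - 9| = 7 + 11 + 3 + 7 = 28
L2 = √(7² + 11² + 3² + 7²) = √228 ≈ 15.0997
L1 ≥ L2 always (equality iff movement is along one axis); L1 > L2 here.
Ratio L1/L2 = 28/√228 ≈ 1.8543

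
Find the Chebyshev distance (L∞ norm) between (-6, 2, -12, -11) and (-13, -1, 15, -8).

max(|x_i - y_i|) = max(|-6 - (-13)|, |2 - (-1)|, |-12 - 15|, |-11 - (-8)|) = max(7, 3, 27, 3) = 27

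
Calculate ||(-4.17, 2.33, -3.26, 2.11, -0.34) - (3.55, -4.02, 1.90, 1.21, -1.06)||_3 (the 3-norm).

(Σ|x_i - y_i|^3)^(1/3) = (|-4.17 - 3.55|^3 + |2.33 - (-4.02)|^3 + |-3.26 - 1.9|^3 + |2.11 - 1.21|^3 + |-0.34 - (-1.06)|^3)^(1/3)
= (7.72^3 + 6.35^3 + 5.16^3 + 0.9^3 + 0.72^3)^(1/3) ≈ (460.0996 + 256.0479 + 137.3881 + 0.729 + 0.3732)^(1/3) = (854.6378)^(1/3) ≈ 9.4899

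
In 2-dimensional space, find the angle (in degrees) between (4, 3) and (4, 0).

With u = (4, 3), v = (4, 0):
u·v = 4·4 + 3·0 = 16 + 0 = 16.
|u| = √(4² + 3²) = √25, |v| = √(4² + 0²) = √16, so |u||v| = √(25·16) = √400 = 20.
cos θ = (u·v)/(|u||v|) = 16/20 = 0.8
θ = arccos(0.8) ≈ 36.87°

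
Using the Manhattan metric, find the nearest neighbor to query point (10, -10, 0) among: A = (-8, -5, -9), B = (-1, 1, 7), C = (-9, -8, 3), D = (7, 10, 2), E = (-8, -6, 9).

Distances: d(A) = 32, d(B) = 29, d(C) = 24, d(D) = 25, d(E) = 31. Nearest: C = (-9, -8, 3) with distance 24.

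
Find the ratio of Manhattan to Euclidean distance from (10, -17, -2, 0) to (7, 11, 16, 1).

L1 = |10 - 7| + |-17 - 11| + |-2 - 16| + |0 - 1| = 3 + 28 + 18 + 1 = 50
L2 = √(3² + 28² + 18² + 1²) = √1118 ≈ 33.4365
L1 ≥ L2 always (equality iff movement is along one axis); L1 > L2 here.
Ratio L1/L2 = 50/√1118 ≈ 1.4954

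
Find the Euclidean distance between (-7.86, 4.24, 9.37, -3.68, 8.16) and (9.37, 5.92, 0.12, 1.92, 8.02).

√(Σ(x_i - y_i)²) = √((-7.86 - 9.37)² + (4.24 - 5.92)² + (9.37 - 0.12)² + (-3.68 - 1.92)² + (8.16 - 8.02)²)
= √((-17.23)² + (-1.68)² + 9.25² + (-5.6)² + 0.14²) = √(296.8729 + 2.8224 + 85.5625 + 31.36 + 0.0196) = √416.6374 ≈ 20.4117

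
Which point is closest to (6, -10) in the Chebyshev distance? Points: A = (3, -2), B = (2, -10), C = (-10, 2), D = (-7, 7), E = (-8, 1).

Distances: d(A) = 8, d(B) = 4, d(C) = 16, d(D) = 17, d(E) = 14. Nearest: B = (2, -10) with distance 4.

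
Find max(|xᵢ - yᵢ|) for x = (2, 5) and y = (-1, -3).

max(|x_i - y_i|) = max(|2 - (-1)|, |5 - (-3)|) = max(3, 8) = 8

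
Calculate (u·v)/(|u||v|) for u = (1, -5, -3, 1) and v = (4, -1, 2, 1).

With u = (1, -5, -3, 1), v = (4, -1, 2, 1):
u·v = 1·4 + (-5)·(-1) + (-3)·2 + 1·1 = 4 + 5 + (-6) + 1 = 4.
|u| = √(1² + (-5)² + (-3)² + 1²) = √36, |v| = √(4² + (-1)² + 2² + 1²) = √22, so |u||v| = √(36·22) = √792.
cos θ = (u·v)/(|u||v|) = 4/√792 ≈ 0.1421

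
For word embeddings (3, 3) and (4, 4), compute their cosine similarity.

With u = (3, 3), v = (4, 4):
u·v = 3·4 + 3·4 = 12 + 12 = 24.
|u| = √(3² + 3²) = √18, |v| = √(4² + 4²) = √32, so |u||v| = √(18·32) = √576 = 24.
cos θ = (u·v)/(|u||v|) = 24/24 = 1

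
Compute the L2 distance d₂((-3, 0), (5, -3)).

√(Σ(x_i - y_i)²) = √((-3 - 5)² + (0 - (-3))²)
= √((-8)² + 3²) = √(64 + 9) = √73 ≈ 8.544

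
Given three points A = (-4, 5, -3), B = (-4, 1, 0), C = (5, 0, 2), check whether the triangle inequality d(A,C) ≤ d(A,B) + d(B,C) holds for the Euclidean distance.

d(A,B) = √(0² + 4² + 3²) = √25 = 5, d(B,C) = √(9² + 1² + 2²) = √86 ≈ 9.2736, d(A,C) = √(9² + 5² + 5²) = √131 ≈ 11.4455.
d(A,C) ≈ 11.4455 ≤ 5 + 9.2736 = 14.2736. Triangle inequality is satisfied.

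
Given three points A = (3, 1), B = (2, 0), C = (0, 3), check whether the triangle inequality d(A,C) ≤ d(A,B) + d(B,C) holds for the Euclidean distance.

d(A,B) = √(1² + 1²) = √2 ≈ 1.4142, d(B,C) = √(2² + 3²) = √13 ≈ 3.6056, d(A,C) = √(3² + 2²) = √13 ≈ 3.6056.
d(A,C) ≈ 3.6056 ≤ 1.4142 + 3.6056 = 5.0198. Triangle inequality is satisfied.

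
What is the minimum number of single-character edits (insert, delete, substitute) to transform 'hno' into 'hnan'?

Let D[i][j] be the edit distance between the first i characters of 'hno' and the first j characters of 'hnan', with D[i][0] = i, D[0][j] = j, and D[i][j] = D[i-1][j-1] if the characters match, else 1 + min(D[i-1][j], D[i][j-1], D[i-1][j-1]). Filling the table (rows: prefixes of 'hno', columns: prefixes of 'hnan'):
     ε  h  n  a  n
  ε  0  1  2  3  4
  h  1  0  1  2  3
  n  2  1  0  1  2
  o  3  2  1  1  2
The bottom-right entry gives D[3][4] = 2, so no sequence of fewer than 2 edits works. Backtracking through the table gives one optimal edit sequence (2 edits):
  hno → hnao (ins a @3)
  hnao → hnan (sub o→n @4)
Edit distance = 2.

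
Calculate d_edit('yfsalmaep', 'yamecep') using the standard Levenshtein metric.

Let D[i][j] be the edit distance between the first i characters of 'yfsalmaep' and the first j characters of 'yamecep', with D[i][0] = i, D[0][j] = j, and D[i][j] = D[i-1][j-1] if the characters match, else 1 + min(D[i-1][j], D[i][j-1], D[i-1][j-1]). Filling the table (rows: prefixes of 'yfsalmaep', columns: prefixes of 'yamecep'):
     ε  y  a  m  e  c  e  p
  ε  0  1  2  3  4  5  6  7
  y  1  0  1  2  3  4  5  6
  f  2  1  1  2  3  4  5  6
  s  3  2  2  2  3  4  5  6
  a  4  3  2  3  3  4  5  6
  l  5  4  3  3  4  4  5  6
  m  6  5  4  3  4  5  5  6
  a  7  6  5  4  4  5  6  6
  e  8  7  6  5  4  5  5  6
  p  9  8  7  6  5  5  6  5
The bottom-right entry gives D[9][7] = 5, so no sequence of fewer than 5 edits works. Backtracking through the table gives one optimal edit sequence (5 edits):
  yfsalmaep → ysalmaep (del f @2)
  ysalmaep → yalmaep (del s @2)
  yalmaep → yammaep (sub l→m @3)
  yammaep → yameaep (sub m→e @4)
  yameaep → yamecep (sub a→c @5)
Edit distance = 5.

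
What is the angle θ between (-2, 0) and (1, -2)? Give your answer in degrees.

With u = (-2, 0), v = (1, -2):
u·v = (-2)·1 + 0·(-2) = (-2) + 0 = -2.
|u| = √((-2)² + 0²) = √4, |v| = √(1² + (-2)²) = √5, so |u||v| = √(4·5) = √20.
cos θ = (u·v)/(|u||v|) = -2/√20 ≈ -0.447214
θ = arccos(-0.447214) ≈ 116.57°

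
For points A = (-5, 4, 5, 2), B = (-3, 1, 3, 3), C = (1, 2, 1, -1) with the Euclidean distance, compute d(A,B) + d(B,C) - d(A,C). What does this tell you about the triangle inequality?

d(A,B) = √(2² + 3² + 2² + 1²) = √18 ≈ 4.2426, d(B,C) = √(4² + 1² + 2² + 4²) = √37 ≈ 6.0828, d(A,C) = √(6² + 2² + 4² + 3²) = √65 ≈ 8.0623.
d(A,B) + d(B,C) - d(A,C) = 4.2426 + 6.0828 - 8.0623 = 10.3254 - 8.0623 = 2.2631 (to 4 decimal places). This is ≥ 0, so the triangle inequality holds for these points.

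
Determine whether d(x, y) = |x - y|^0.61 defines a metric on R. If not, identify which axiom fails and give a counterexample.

Yes. With 0 < p = 0.61 ≤ 1, d(x,y) = |x-y|^0.61 is a metric on R. Non-negativity and symmetry are immediate; |x-y|^0.61 = 0 ⟺ |x-y| = 0 ⟺ x = y. For the triangle inequality, the function t ↦ t^0.61 is subadditive on [0,∞) when p ≤ 1, so |x-z|^0.61 ≤ (|x-y| + |y-z|)^0.61 ≤ |x-y|^0.61 + |y-z|^0.61.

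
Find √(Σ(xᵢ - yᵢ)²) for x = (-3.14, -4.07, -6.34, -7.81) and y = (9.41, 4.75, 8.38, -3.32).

√(Σ(x_i - y_i)²) = √((-3.14 - 9.41)² + (-4.07 - 4.75)² + (-6.34 - 8.38)² + (-7.81 - (-3.32))²)
= √((-12.55)² + (-8.82)² + (-14.72)² + (-4.49)²) = √(157.5025 + 77.7924 + 216.6784 + 20.1601) = √472.1334 ≈ 21.7286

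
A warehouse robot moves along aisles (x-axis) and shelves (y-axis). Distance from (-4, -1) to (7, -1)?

Σ|x_i - y_i| = |-4 - 7| + |-1 - (-1)| = 11 + 0 = 11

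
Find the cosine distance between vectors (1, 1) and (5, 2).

With u = (1, 1), v = (5, 2):
u·v = 1·5 + 1·2 = 5 + 2 = 7.
|u| = √(1² + 1²) = √2, |v| = √(5² + 2²) = √29, so |u||v| = √(2·29) = √58.
cos θ = (u·v)/(|u||v|) = 7/√58 ≈ 0.9191
Cosine distance = 1 - cos θ ≈ 1 - 0.9191 = 0.0809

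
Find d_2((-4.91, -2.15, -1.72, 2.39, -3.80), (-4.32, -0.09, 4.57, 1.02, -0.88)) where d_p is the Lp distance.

(Σ|x_i - y_i|^2)^(1/2) = (|-4.91 - (-4.32)|^2 + |-2.15 - (-0.09)|^2 + |-1.72 - 4.57|^2 + |2.39 - 1.02|^2 + |-3.8 - (-0.88)|^2)^(1/2)
= (0.59^2 + 2.06^2 + 6.29^2 + 1.37^2 + 2.92^2)^(1/2) = (0.3481 + 4.2436 + 39.5641 + 1.8769 + 8.5264)^(1/2) = (54.5591)^(1/2) ≈ 7.3864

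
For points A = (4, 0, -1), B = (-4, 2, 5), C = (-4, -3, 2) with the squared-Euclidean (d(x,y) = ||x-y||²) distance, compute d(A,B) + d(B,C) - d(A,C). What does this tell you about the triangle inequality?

d(A,B) = 8² + 2² + 6² = 104, d(B,C) = 0² + 5² + 3² = 34, d(A,C) = 8² + 3² + 3² = 82.
d(A,B) + d(B,C) - d(A,C) = 104 + 34 - 82 = 138 - 82 = 56. This is ≥ 0, so the triangle inequality holds for these points.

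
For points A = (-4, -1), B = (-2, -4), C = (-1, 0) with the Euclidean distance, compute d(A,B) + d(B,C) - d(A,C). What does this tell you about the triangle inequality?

d(A,B) = √(2² + 3²) = √13 ≈ 3.6056, d(B,C) = √(1² + 4²) = √17 ≈ 4.1231, d(A,C) = √(3² + 1²) = √10 ≈ 3.1623.
d(A,B) + d(B,C) - d(A,C) = 3.6056 + 4.1231 - 3.1623 = 7.7287 - 3.1623 = 4.5664 (to 4 decimal places). This is ≥ 0, so the triangle inequality holds for these points.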